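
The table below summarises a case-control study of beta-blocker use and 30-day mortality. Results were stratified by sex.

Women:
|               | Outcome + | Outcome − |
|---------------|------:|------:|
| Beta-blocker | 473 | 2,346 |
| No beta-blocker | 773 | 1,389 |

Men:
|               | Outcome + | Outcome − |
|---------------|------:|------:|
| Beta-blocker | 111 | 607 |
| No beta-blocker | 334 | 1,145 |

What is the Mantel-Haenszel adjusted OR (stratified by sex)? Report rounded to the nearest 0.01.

0.42

OR_MH = Σ(aᵢdᵢ/nᵢ) / Σ(bᵢcᵢ/nᵢ), where nᵢ is the stratum total.
Stratum 1 (Women): n = 4981; a·d/n = 473·1389/4981 = 131.9006; b·c/n = 2346·773/4981 = 364.0751
Stratum 2 (Men): n = 2197; a·d/n = 111·1145/2197 = 57.8493; b·c/n = 607·334/2197 = 92.2795
OR_MH = (131.9006 + 57.8493) / (364.0751 + 92.2795) = 189.7500 / 456.3546 = 0.41580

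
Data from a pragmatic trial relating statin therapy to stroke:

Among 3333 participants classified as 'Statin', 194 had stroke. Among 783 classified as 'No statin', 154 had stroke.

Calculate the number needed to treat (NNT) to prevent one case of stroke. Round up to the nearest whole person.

8

Risk in treated group = 194/3333 = 0.05821; risk in control = 154/783 = 0.19668.
Absolute risk reduction = 0.19668 − 0.05821 = 0.13847
NNT = 1 / ARR = 1 / 0.13847 = 7.222 → round up → 8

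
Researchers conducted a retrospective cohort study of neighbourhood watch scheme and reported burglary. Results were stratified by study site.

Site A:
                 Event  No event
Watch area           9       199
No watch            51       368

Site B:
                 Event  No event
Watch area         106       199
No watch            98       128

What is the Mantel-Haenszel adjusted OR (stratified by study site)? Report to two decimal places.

OR_MH = Σ(aᵢdᵢ/nᵢ) / Σ(bᵢcᵢ/nᵢ), where nᵢ is the stratum total.
Stratum 1 (Site A): n = 627; a·d/n = 9·368/627 = 5.2823; b·c/n = 199·51/627 = 16.1866
Stratum 2 (Site B): n = 531; a·d/n = 106·128/531 = 25.5518; b·c/n = 199·98/531 = 36.7269
OR_MH = (5.2823 + 25.5518) / (16.1866 + 36.7269) = 30.8341 / 52.9135 = 0.58273

0.58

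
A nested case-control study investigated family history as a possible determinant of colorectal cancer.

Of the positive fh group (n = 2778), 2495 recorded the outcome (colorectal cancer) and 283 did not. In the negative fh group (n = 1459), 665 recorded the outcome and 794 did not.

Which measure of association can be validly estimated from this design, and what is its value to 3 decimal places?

10.526

From the description: a = 2495, b = 283, c = 665, d = 794.
This is a nested case-control study: participants were sampled on outcome status, so risks in the source population cannot be estimated directly — relative risk is not valid here. The odds ratio is the appropriate measure.
OR = (a·d)/(b·c) = (2495 × 794) / (283 × 665) = 1981030 / 188195 = 10.52648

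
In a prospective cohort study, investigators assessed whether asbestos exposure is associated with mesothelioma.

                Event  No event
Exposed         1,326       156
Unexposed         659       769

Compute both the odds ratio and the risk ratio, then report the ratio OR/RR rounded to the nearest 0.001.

Cells: a = 1326, b = 156, c = 659, d = 769.
OR = (1326·769)/(156·659) = 1019694/102804 = 9.91882
Risk in exposed = 1326/1482 = 0.89474; risk in unexposed = 659/1428 = 0.46148; RR = 1.93882
OR/RR = 9.91882 / 1.93882 = 5.11590
The outcome is not rare, so the OR lies further from 1 than the RR.

5.116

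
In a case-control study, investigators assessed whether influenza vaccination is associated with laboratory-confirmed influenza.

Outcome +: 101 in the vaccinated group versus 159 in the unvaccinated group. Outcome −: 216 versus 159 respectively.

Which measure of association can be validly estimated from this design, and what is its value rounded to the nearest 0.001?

From the description: a = 101, b = 216, c = 159, d = 159.
This is a case-control study: participants were sampled on outcome status, so risks in the source population cannot be estimated directly — relative risk is not valid here. The odds ratio is the appropriate measure.
OR = (a·d)/(b·c) = (101 × 159) / (216 × 159) = 16059 / 34344 = 0.46759

0.468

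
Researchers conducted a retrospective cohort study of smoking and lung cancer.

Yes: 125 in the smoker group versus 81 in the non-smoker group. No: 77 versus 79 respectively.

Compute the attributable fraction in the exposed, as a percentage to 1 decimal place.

From the description: a = 125, b = 77, c = 81, d = 79.
Risk in exposed = 125/202 = 0.61881; risk in unexposed = 81/160 = 0.50625.
RR = 0.61881/0.50625 = 1.22234
AR% = (RR − 1)/RR × 100 = (1.22234 − 1)/1.22234 × 100 = 18.1900%

18.2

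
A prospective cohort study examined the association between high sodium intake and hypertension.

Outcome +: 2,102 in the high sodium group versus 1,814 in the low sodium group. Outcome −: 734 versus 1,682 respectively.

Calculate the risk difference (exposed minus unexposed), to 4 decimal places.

0.2223

From the description: a = 2102, b = 734, c = 1814, d = 1682.
Risk in exposed = 2102/2836 = 0.741185; risk in unexposed = 1814/3496 = 0.518879.
Risk difference = 0.741185 − 0.518879 = 0.222306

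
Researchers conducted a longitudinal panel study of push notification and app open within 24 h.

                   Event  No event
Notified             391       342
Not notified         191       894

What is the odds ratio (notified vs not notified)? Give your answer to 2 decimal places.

Cells: a = 391, b = 342, c = 191, d = 894.
OR = (a·d)/(b·c) = (391 × 894) / (342 × 191) = 349554 / 65322 = 5.35124
The odds of app open within 24 h are about 5.35 times as high in the notified group.

5.35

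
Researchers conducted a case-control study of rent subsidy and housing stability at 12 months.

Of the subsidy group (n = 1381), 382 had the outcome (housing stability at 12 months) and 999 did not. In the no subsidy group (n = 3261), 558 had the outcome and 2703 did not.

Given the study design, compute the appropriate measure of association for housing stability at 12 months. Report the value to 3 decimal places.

From the description: a = 382, b = 999, c = 558, d = 2703.
This is a case-control study: participants were sampled on outcome status, so risks in the source population cannot be estimated directly — relative risk is not valid here. The odds ratio is the appropriate measure.
OR = (a·d)/(b·c) = (382 × 2703) / (999 × 558) = 1032546 / 557442 = 1.85229

1.852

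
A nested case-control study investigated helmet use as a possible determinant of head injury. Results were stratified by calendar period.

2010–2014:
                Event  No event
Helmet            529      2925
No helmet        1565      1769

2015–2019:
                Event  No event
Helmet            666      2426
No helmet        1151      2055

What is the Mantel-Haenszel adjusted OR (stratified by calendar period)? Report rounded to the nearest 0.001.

OR_MH = Σ(aᵢdᵢ/nᵢ) / Σ(bᵢcᵢ/nᵢ), where nᵢ is the stratum total.
Stratum 1 (2010–2014): n = 6788; a·d/n = 529·1769/6788 = 137.8611; b·c/n = 2925·1565/6788 = 674.3702
Stratum 2 (2015–2019): n = 6298; a·d/n = 666·2055/6298 = 217.3118; b·c/n = 2426·1151/6298 = 443.3671
OR_MH = (137.8611 + 217.3118) / (674.3702 + 443.3671) = 355.1729 / 1117.7373 = 0.31776

0.318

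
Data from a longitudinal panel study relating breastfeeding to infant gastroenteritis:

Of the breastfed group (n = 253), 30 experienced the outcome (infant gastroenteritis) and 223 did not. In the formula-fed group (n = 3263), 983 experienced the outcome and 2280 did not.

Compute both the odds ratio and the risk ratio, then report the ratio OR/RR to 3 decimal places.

From the description: a = 30, b = 223, c = 983, d = 2280.
OR = (30·2280)/(223·983) = 68400/219209 = 0.31203
Risk in exposed = 30/253 = 0.11858; risk in unexposed = 983/3263 = 0.30126; RR = 0.39361
OR/RR = 0.31203 / 0.39361 = 0.79274
The outcome is not rare, so the OR lies further from 1 than the RR.

0.793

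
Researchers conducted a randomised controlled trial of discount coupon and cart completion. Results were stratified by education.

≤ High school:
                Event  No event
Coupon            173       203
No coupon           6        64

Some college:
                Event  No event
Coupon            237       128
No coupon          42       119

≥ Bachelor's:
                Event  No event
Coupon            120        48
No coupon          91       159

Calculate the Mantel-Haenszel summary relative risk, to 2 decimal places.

RR_MH = Σ(aᵢ·n₀ᵢ/nᵢ) / Σ(cᵢ·n₁ᵢ/nᵢ), with n₁ᵢ = aᵢ+bᵢ (exposed), n₀ᵢ = cᵢ+dᵢ (unexposed), nᵢ = n₁ᵢ+n₀ᵢ.
Stratum 1 (≤ High school): n₁ = 376, n₀ = 70, n = 446; a·n₀/n = 173·70/446 = 27.1525; c·n₁/n = 6·376/446 = 5.0583
Stratum 2 (Some college): n₁ = 365, n₀ = 161, n = 526; a·n₀/n = 237·161/526 = 72.5418; c·n₁/n = 42·365/526 = 29.1445
Stratum 3 (≥ Bachelor's): n₁ = 168, n₀ = 250, n = 418; a·n₀/n = 120·250/418 = 71.7703; c·n₁/n = 91·168/418 = 36.5742
RR_MH = (27.1525 + 72.5418 + 71.7703) / (5.0583 + 29.1445 + 36.5742) = 171.4646 / 70.7769 = 2.42261

2.42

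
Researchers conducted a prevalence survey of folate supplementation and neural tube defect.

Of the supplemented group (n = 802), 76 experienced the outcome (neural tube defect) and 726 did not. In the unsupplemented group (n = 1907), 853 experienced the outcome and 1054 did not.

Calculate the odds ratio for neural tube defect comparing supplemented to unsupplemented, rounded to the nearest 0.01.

From the description: a = 76, b = 726, c = 853, d = 1054.
OR = (a·d)/(b·c) = (76 × 1054) / (726 × 853) = 80104 / 619278 = 0.12935
Exposure is associated with lower odds of neural tube defect (OR = 0.13 < 1).

0.13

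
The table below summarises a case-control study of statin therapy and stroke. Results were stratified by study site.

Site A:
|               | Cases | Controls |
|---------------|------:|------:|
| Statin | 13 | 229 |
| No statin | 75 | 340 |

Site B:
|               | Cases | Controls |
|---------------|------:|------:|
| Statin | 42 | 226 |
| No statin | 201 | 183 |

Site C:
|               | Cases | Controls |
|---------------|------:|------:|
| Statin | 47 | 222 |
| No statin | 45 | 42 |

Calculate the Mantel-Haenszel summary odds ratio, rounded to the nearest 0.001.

OR_MH = Σ(aᵢdᵢ/nᵢ) / Σ(bᵢcᵢ/nᵢ), where nᵢ is the stratum total.
Stratum 1 (Site A): n = 657; a·d/n = 13·340/657 = 6.7275; b·c/n = 229·75/657 = 26.1416
Stratum 2 (Site B): n = 652; a·d/n = 42·183/652 = 11.7883; b·c/n = 226·201/652 = 69.6718
Stratum 3 (Site C): n = 356; a·d/n = 47·42/356 = 5.5449; b·c/n = 222·45/356 = 28.0618
OR_MH = (6.7275 + 11.7883 + 5.5449) / (26.1416 + 69.6718 + 28.0618) = 24.0608 / 123.8751 = 0.19423

0.194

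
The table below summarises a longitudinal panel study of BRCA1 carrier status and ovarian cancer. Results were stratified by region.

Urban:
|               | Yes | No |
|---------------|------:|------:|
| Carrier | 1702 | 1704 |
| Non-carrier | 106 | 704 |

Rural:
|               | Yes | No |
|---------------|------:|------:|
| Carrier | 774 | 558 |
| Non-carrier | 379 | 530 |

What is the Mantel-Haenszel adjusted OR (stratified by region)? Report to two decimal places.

3.41

OR_MH = Σ(aᵢdᵢ/nᵢ) / Σ(bᵢcᵢ/nᵢ), where nᵢ is the stratum total.
Stratum 1 (Urban): n = 4216; a·d/n = 1702·704/4216 = 284.2049; b·c/n = 1704·106/4216 = 42.8425
Stratum 2 (Rural): n = 2241; a·d/n = 774·530/2241 = 183.0522; b·c/n = 558·379/2241 = 94.3695
OR_MH = (284.2049 + 183.0522) / (42.8425 + 94.3695) = 467.2571 / 137.2120 = 3.40537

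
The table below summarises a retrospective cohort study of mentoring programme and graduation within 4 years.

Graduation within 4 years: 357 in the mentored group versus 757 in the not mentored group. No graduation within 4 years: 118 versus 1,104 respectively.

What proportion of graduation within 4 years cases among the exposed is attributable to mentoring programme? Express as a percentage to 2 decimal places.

45.88

From the description: a = 357, b = 118, c = 757, d = 1104.
Risk in exposed = 357/475 = 0.75158; risk in unexposed = 757/1861 = 0.40677.
RR = 0.75158/0.40677 = 1.84767
AR% = (RR − 1)/RR × 100 = (1.84767 − 1)/1.84767 × 100 = 45.8779%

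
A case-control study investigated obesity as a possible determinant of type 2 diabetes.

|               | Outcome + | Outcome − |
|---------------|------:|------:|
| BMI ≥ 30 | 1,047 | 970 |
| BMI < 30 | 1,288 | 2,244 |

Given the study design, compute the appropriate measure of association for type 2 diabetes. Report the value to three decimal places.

Cells: a = 1047, b = 970, c = 1288, d = 2244.
This is a case-control study: participants were sampled on outcome status, so risks in the source population cannot be estimated directly — relative risk is not valid here. The odds ratio is the appropriate measure.
OR = (a·d)/(b·c) = (1047 × 2244) / (970 × 1288) = 2349468 / 1249360 = 1.88054

1.881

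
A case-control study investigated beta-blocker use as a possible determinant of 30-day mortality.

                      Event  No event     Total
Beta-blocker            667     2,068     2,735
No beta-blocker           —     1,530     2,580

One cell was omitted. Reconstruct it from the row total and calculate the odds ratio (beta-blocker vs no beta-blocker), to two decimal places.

0.47

The missing cell is in the unexposed row: 2580 − 1530 = 1050.
So a = 667, b = 2068, c = 1050, d = 1530.
OR = (a·d)/(b·c) = (667 × 1530) / (2068 × 1050) = 1020510 / 2171400 = 0.46998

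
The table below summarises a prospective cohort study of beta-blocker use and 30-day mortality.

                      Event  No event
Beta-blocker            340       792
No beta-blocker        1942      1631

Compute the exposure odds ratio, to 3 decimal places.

Cells: a = 340, b = 792, c = 1942, d = 1631.
OR = (a·d)/(b·c) = (340 × 1631) / (792 × 1942) = 554540 / 1538064 = 0.36054
Exposure is associated with lower odds of 30-day mortality (OR = 0.36 < 1).

0.361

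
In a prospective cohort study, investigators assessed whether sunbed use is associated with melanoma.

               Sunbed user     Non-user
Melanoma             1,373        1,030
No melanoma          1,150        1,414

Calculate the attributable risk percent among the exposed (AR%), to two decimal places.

22.56

Reading the table with exposure as columns: a = 1373 (Sunbed user, case), b = 1150 (Sunbed user, non-case), c = 1030 (Non-user, case), d = 1414.
Risk in exposed = 1373/2523 = 0.54419; risk in unexposed = 1030/2444 = 0.42144.
RR = 0.54419/0.42144 = 1.29127
AR% = (RR − 1)/RR × 100 = (1.29127 − 1)/1.29127 × 100 = 22.5569%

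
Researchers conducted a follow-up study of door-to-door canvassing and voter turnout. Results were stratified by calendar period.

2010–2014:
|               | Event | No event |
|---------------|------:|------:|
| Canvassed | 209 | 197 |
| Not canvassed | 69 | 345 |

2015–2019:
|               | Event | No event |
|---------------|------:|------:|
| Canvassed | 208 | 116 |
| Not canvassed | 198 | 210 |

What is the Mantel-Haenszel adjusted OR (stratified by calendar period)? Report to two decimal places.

OR_MH = Σ(aᵢdᵢ/nᵢ) / Σ(bᵢcᵢ/nᵢ), where nᵢ is the stratum total.
Stratum 1 (2010–2014): n = 820; a·d/n = 209·345/820 = 87.9329; b·c/n = 197·69/820 = 16.5768
Stratum 2 (2015–2019): n = 732; a·d/n = 208·210/732 = 59.6721; b·c/n = 116·198/732 = 31.3770
OR_MH = (87.9329 + 59.6721) / (16.5768 + 31.3770) = 147.6051 / 47.9539 = 3.07806

3.08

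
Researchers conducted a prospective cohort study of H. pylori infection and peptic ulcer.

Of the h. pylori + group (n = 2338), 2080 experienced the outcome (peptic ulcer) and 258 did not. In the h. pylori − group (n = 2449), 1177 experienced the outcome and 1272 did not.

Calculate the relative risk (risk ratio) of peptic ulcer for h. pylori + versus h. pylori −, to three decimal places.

From the description: a = 2080, b = 258, c = 1177, d = 1272.
Risk in exposed = 2080/2338 = 0.88965; risk in unexposed = 1177/2449 = 0.48060.
RR = 0.88965 / 0.48060 = 1.85111
The risk among the exposed is 1.85 times that among the unexposed.

1.851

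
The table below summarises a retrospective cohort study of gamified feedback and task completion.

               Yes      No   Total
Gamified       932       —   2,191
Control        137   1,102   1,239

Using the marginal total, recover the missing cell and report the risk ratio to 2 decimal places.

The missing cell is in the exposed row: 2191 − 932 = 1259.
So a = 932, b = 1259, c = 137, d = 1102.
RR = [a/(a+b)] / [c/(c+d)] = (932/2191) / (137/1239) = 0.42538/0.11057 = 3.84702

3.85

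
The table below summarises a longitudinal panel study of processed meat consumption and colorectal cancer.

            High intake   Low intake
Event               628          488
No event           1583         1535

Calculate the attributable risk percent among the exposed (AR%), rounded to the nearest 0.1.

Reading the table with exposure as columns: a = 628 (High intake, case), b = 1583 (High intake, non-case), c = 488 (Low intake, case), d = 1535.
Risk in exposed = 628/2211 = 0.28403; risk in unexposed = 488/2023 = 0.24123.
RR = 0.28403/0.24123 = 1.17746
AR% = (RR − 1)/RR × 100 = (1.17746 − 1)/1.17746 × 100 = 15.0716%

15.1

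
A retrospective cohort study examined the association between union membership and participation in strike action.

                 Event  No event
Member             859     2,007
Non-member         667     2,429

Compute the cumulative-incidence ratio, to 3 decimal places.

Cells: a = 859, b = 2007, c = 667, d = 2429.
Risk in exposed = 859/2866 = 0.29972; risk in unexposed = 667/3096 = 0.21544.
RR = 0.29972 / 0.21544 = 1.39121
The risk among the exposed is 1.39 times that among the unexposed.

1.391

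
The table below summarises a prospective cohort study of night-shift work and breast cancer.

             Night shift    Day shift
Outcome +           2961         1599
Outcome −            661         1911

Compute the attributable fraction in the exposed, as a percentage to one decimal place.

Reading the table with exposure as columns: a = 2961 (Night shift, case), b = 661 (Night shift, non-case), c = 1599 (Day shift, case), d = 1911.
Risk in exposed = 2961/3622 = 0.81750; risk in unexposed = 1599/3510 = 0.45556.
RR = 0.81750/0.45556 = 1.79452
AR% = (RR − 1)/RR × 100 = (1.79452 − 1)/1.79452 × 100 = 44.2748%

44.3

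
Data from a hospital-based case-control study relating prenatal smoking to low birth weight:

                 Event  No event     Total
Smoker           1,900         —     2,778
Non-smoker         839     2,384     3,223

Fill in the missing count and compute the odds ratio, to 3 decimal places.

The missing cell is in the exposed row: 2778 − 1900 = 878.
So a = 1900, b = 878, c = 839, d = 2384.
OR = (a·d)/(b·c) = (1900 × 2384) / (878 × 839) = 4529600 / 736642 = 6.14898

6.149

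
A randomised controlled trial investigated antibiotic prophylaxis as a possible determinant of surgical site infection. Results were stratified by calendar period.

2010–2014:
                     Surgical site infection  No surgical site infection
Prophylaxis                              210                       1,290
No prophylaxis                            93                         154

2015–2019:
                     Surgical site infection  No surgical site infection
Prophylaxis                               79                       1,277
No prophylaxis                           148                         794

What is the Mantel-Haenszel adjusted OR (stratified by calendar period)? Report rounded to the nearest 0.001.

OR_MH = Σ(aᵢdᵢ/nᵢ) / Σ(bᵢcᵢ/nᵢ), where nᵢ is the stratum total.
Stratum 1 (2010–2014): n = 1747; a·d/n = 210·154/1747 = 18.5117; b·c/n = 1290·93/1747 = 68.6720
Stratum 2 (2015–2019): n = 2298; a·d/n = 79·794/2298 = 27.2959; b·c/n = 1277·148/2298 = 82.2437
OR_MH = (18.5117 + 27.2959) / (68.6720 + 82.2437) = 45.8076 / 150.9157 = 0.30353

0.304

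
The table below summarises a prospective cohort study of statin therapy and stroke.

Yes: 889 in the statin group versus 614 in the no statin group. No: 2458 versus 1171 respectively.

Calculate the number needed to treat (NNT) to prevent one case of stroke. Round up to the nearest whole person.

Risk in treated group = 889/3347 = 0.26561; risk in control = 614/1785 = 0.34398.
Absolute risk reduction = 0.34398 − 0.26561 = 0.07837
NNT = 1 / ARR = 1 / 0.07837 = 12.761 → round up → 13

13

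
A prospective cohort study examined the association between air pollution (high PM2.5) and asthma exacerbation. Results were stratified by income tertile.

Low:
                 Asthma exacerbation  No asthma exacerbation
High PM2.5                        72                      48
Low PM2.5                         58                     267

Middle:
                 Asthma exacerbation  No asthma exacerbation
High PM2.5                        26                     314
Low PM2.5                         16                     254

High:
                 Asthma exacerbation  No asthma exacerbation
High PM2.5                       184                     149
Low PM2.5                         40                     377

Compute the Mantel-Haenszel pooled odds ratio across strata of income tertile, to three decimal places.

OR_MH = Σ(aᵢdᵢ/nᵢ) / Σ(bᵢcᵢ/nᵢ), where nᵢ is the stratum total.
Stratum 1 (Low): n = 445; a·d/n = 72·267/445 = 43.2000; b·c/n = 48·58/445 = 6.2562
Stratum 2 (Middle): n = 610; a·d/n = 26·254/610 = 10.8262; b·c/n = 314·16/610 = 8.2361
Stratum 3 (High): n = 750; a·d/n = 184·377/750 = 92.4907; b·c/n = 149·40/750 = 7.9467
OR_MH = (43.2000 + 10.8262 + 92.4907) / (6.2562 + 8.2361 + 7.9467) = 146.5169 / 22.4389 = 6.52959

6.530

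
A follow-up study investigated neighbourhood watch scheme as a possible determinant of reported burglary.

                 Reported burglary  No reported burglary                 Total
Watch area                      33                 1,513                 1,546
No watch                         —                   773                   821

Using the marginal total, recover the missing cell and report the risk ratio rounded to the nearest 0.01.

0.37

The missing cell is in the unexposed row: 821 − 773 = 48.
So a = 33, b = 1513, c = 48, d = 773.
RR = [a/(a+b)] / [c/(c+d)] = (33/1546) / (48/821) = 0.02135/0.05847 = 0.36510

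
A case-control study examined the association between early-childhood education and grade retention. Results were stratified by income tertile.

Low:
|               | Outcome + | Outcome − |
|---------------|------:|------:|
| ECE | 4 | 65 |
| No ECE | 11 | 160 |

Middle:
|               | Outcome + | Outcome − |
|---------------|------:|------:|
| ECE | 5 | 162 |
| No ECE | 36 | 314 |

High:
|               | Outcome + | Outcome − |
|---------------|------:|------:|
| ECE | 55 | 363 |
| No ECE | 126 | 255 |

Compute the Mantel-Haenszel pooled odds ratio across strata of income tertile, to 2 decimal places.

OR_MH = Σ(aᵢdᵢ/nᵢ) / Σ(bᵢcᵢ/nᵢ), where nᵢ is the stratum total.
Stratum 1 (Low): n = 240; a·d/n = 4·160/240 = 2.6667; b·c/n = 65·11/240 = 2.9792
Stratum 2 (Middle): n = 517; a·d/n = 5·314/517 = 3.0368; b·c/n = 162·36/517 = 11.2805
Stratum 3 (High): n = 799; a·d/n = 55·255/799 = 17.5532; b·c/n = 363·126/799 = 57.2441
OR_MH = (2.6667 + 3.0368 + 17.5532) / (2.9792 + 11.2805 + 57.2441) = 23.2566 / 71.5037 = 0.32525

0.33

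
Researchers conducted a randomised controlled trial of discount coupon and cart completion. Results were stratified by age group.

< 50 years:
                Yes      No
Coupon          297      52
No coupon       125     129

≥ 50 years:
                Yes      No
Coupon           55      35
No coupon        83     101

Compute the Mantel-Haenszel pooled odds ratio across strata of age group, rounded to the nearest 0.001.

3.920

OR_MH = Σ(aᵢdᵢ/nᵢ) / Σ(bᵢcᵢ/nᵢ), where nᵢ is the stratum total.
Stratum 1 (< 50 years): n = 603; a·d/n = 297·129/603 = 63.5373; b·c/n = 52·125/603 = 10.7794
Stratum 2 (≥ 50 years): n = 274; a·d/n = 55·101/274 = 20.2737; b·c/n = 35·83/274 = 10.6022
OR_MH = (63.5373 + 20.2737) / (10.7794 + 10.6022) = 83.8110 / 21.3816 = 3.91977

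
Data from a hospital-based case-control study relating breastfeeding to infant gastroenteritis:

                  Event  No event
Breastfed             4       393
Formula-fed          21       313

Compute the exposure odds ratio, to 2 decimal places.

Cells: a = 4, b = 393, c = 21, d = 313.
OR = (a·d)/(b·c) = (4 × 313) / (393 × 21) = 1252 / 8253 = 0.15170
Exposure is associated with lower odds of infant gastroenteritis (OR = 0.15 < 1).

0.15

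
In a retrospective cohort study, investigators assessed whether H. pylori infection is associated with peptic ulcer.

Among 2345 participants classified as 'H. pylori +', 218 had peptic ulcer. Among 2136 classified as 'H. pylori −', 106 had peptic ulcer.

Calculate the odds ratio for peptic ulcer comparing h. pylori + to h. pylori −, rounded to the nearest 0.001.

From the description: a = 218, b = 2127, c = 106, d = 2030.
OR = (a·d)/(b·c) = (218 × 2030) / (2127 × 106) = 442540 / 225462 = 1.96281
The odds of peptic ulcer are about 1.96 times as high in the h. pylori + group.

1.963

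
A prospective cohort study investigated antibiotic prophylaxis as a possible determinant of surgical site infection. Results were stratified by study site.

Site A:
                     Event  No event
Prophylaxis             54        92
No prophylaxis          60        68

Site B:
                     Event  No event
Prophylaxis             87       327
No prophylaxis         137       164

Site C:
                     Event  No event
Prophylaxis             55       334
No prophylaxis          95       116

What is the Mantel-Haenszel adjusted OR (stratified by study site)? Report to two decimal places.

OR_MH = Σ(aᵢdᵢ/nᵢ) / Σ(bᵢcᵢ/nᵢ), where nᵢ is the stratum total.
Stratum 1 (Site A): n = 274; a·d/n = 54·68/274 = 13.4015; b·c/n = 92·60/274 = 20.1460
Stratum 2 (Site B): n = 715; a·d/n = 87·164/715 = 19.9552; b·c/n = 327·137/715 = 62.6559
Stratum 3 (Site C): n = 600; a·d/n = 55·116/600 = 10.6333; b·c/n = 334·95/600 = 52.8833
OR_MH = (13.4015 + 19.9552 + 10.6333) / (20.1460 + 62.6559 + 52.8833) = 43.9900 / 135.6853 = 0.32421

0.32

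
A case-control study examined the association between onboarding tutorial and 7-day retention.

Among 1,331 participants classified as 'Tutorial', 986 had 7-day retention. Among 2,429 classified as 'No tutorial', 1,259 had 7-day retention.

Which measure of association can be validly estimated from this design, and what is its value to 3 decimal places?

From the description: a = 986, b = 345, c = 1259, d = 1170.
This is a case-control study: participants were sampled on outcome status, so risks in the source population cannot be estimated directly — relative risk is not valid here. The odds ratio is the appropriate measure.
OR = (a·d)/(b·c) = (986 × 1170) / (345 × 1259) = 1153620 / 434355 = 2.65594

2.656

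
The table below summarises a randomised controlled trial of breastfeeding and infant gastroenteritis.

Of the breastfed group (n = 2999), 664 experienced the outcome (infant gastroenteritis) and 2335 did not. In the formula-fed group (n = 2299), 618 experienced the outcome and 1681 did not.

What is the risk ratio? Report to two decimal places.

0.82

From the description: a = 664, b = 2335, c = 618, d = 1681.
Risk in exposed = 664/2999 = 0.22141; risk in unexposed = 618/2299 = 0.26881.
RR = 0.22141 / 0.26881 = 0.82365
The risk is 18% lower among the exposed than among the unexposed.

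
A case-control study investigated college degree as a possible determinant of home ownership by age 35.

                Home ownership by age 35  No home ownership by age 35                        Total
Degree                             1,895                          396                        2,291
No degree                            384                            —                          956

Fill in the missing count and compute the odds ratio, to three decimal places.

The missing cell is in the unexposed row: 956 − 384 = 572.
So a = 1895, b = 396, c = 384, d = 572.
OR = (a·d)/(b·c) = (1895 × 572) / (396 × 384) = 1083940 / 152064 = 7.12818

7.128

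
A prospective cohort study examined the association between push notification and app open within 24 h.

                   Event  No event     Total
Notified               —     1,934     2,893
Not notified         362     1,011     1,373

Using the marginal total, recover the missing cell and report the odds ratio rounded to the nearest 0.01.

The missing cell is in the exposed row: 2893 − 1934 = 959.
So a = 959, b = 1934, c = 362, d = 1011.
OR = (a·d)/(b·c) = (959 × 1011) / (1934 × 362) = 969549 / 700108 = 1.38486

1.38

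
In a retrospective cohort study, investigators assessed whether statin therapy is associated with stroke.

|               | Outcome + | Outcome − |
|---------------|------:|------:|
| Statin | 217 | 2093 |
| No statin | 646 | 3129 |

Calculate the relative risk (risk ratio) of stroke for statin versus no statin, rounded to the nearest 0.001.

Cells: a = 217, b = 2093, c = 646, d = 3129.
Risk in exposed = 217/2310 = 0.09394; risk in unexposed = 646/3775 = 0.17113.
RR = 0.09394 / 0.17113 = 0.54895
The risk is 45% lower among the exposed than among the unexposed.

0.549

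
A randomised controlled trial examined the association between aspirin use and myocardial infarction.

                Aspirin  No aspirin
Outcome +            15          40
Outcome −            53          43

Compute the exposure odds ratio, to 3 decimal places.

0.304

Reading the table with exposure as columns: a = 15 (Aspirin, case), b = 53 (Aspirin, non-case), c = 40 (No aspirin, case), d = 43.
OR = (a·d)/(b·c) = (15 × 43) / (53 × 40) = 645 / 2120 = 0.30425
Exposure is associated with lower odds of myocardial infarction (OR = 0.30 < 1).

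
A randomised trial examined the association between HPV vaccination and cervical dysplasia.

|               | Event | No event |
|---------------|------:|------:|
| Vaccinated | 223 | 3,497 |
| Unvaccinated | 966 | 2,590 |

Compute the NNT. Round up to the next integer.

Risk in treated group = 223/3720 = 0.05995; risk in control = 966/3556 = 0.27165.
Absolute risk reduction = 0.27165 − 0.05995 = 0.21171
NNT = 1 / ARR = 1 / 0.21171 = 4.724 → round up → 5

5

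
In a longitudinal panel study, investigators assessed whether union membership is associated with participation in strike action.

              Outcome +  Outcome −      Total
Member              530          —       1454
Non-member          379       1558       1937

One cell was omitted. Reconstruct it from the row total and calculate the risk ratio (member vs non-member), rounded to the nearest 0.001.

The missing cell is in the exposed row: 1454 − 530 = 924.
So a = 530, b = 924, c = 379, d = 1558.
RR = [a/(a+b)] / [c/(c+d)] = (530/1454) / (379/1937) = 0.36451/0.19566 = 1.86295

1.863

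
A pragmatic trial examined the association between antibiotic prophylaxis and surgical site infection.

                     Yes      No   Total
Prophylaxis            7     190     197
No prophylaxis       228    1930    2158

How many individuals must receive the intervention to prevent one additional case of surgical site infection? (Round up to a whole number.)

15

Risk in treated group = 7/197 = 0.03553; risk in control = 228/2158 = 0.10565.
Absolute risk reduction = 0.10565 − 0.03553 = 0.07012
NNT = 1 / ARR = 1 / 0.07012 = 14.261 → round up → 15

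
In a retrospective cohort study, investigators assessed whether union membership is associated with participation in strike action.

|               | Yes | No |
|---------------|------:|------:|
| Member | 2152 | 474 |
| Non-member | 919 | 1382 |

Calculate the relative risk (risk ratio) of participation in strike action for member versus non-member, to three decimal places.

Cells: a = 2152, b = 474, c = 919, d = 1382.
Risk in exposed = 2152/2626 = 0.81950; risk in unexposed = 919/2301 = 0.39939.
RR = 0.81950 / 0.39939 = 2.05186
The risk among the exposed is 2.05 times that among the unexposed.

2.052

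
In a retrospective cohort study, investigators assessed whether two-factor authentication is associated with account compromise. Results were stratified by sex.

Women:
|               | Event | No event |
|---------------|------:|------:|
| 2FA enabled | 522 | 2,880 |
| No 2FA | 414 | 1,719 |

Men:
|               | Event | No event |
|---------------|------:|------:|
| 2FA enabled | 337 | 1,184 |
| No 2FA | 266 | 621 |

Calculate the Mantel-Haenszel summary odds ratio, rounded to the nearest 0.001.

OR_MH = Σ(aᵢdᵢ/nᵢ) / Σ(bᵢcᵢ/nᵢ), where nᵢ is the stratum total.
Stratum 1 (Women): n = 5535; a·d/n = 522·1719/5535 = 162.1171; b·c/n = 2880·414/5535 = 215.4146
Stratum 2 (Men): n = 2408; a·d/n = 337·621/2408 = 86.9091; b·c/n = 1184·266/2408 = 130.7907
OR_MH = (162.1171 + 86.9091) / (215.4146 + 130.7907) = 249.0261 / 346.2053 = 0.71930

0.719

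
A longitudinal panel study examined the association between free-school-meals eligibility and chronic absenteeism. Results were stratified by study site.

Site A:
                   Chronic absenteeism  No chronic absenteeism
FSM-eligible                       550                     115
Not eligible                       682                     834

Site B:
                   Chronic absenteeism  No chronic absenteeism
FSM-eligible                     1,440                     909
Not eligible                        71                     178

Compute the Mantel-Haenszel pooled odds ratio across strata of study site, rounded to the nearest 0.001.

OR_MH = Σ(aᵢdᵢ/nᵢ) / Σ(bᵢcᵢ/nᵢ), where nᵢ is the stratum total.
Stratum 1 (Site A): n = 2181; a·d/n = 550·834/2181 = 210.3164; b·c/n = 115·682/2181 = 35.9606
Stratum 2 (Site B): n = 2598; a·d/n = 1440·178/2598 = 98.6605; b·c/n = 909·71/2598 = 24.8418
OR_MH = (210.3164 + 98.6605) / (35.9606 + 24.8418) = 308.9769 / 60.8024 = 5.08166

5.082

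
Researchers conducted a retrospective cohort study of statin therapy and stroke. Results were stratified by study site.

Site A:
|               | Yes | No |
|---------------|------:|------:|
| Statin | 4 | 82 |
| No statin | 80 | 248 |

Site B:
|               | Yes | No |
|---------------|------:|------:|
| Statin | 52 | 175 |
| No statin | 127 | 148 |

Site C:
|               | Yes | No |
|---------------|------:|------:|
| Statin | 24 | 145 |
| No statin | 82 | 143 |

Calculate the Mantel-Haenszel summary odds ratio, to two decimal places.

0.29

OR_MH = Σ(aᵢdᵢ/nᵢ) / Σ(bᵢcᵢ/nᵢ), where nᵢ is the stratum total.
Stratum 1 (Site A): n = 414; a·d/n = 4·248/414 = 2.3961; b·c/n = 82·80/414 = 15.8454
Stratum 2 (Site B): n = 502; a·d/n = 52·148/502 = 15.3307; b·c/n = 175·127/502 = 44.2729
Stratum 3 (Site C): n = 394; a·d/n = 24·143/394 = 8.7107; b·c/n = 145·82/394 = 30.1777
OR_MH = (2.3961 + 15.3307 + 8.7107) / (15.8454 + 44.2729 + 30.1777) = 26.4375 / 90.2960 = 0.29279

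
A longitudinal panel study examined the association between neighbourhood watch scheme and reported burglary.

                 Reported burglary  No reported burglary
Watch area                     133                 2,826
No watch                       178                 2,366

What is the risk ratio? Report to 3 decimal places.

Cells: a = 133, b = 2826, c = 178, d = 2366.
Risk in exposed = 133/2959 = 0.04495; risk in unexposed = 178/2544 = 0.06997.
RR = 0.04495 / 0.06997 = 0.64240
The risk is 36% lower among the exposed than among the unexposed.

0.642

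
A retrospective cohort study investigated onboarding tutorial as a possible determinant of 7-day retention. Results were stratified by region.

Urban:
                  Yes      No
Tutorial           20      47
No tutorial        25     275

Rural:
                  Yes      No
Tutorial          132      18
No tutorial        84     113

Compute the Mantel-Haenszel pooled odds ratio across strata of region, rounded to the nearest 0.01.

7.67

OR_MH = Σ(aᵢdᵢ/nᵢ) / Σ(bᵢcᵢ/nᵢ), where nᵢ is the stratum total.
Stratum 1 (Urban): n = 367; a·d/n = 20·275/367 = 14.9864; b·c/n = 47·25/367 = 3.2016
Stratum 2 (Rural): n = 347; a·d/n = 132·113/347 = 42.9856; b·c/n = 18·84/347 = 4.3573
OR_MH = (14.9864 + 42.9856) / (3.2016 + 4.3573) = 57.9720 / 7.5590 = 7.66928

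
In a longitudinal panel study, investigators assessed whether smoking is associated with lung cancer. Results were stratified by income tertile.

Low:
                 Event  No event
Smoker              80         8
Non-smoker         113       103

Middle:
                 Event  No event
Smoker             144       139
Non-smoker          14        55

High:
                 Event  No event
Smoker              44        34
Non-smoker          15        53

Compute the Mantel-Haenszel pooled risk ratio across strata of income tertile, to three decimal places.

RR_MH = Σ(aᵢ·n₀ᵢ/nᵢ) / Σ(cᵢ·n₁ᵢ/nᵢ), with n₁ᵢ = aᵢ+bᵢ (exposed), n₀ᵢ = cᵢ+dᵢ (unexposed), nᵢ = n₁ᵢ+n₀ᵢ.
Stratum 1 (Low): n₁ = 88, n₀ = 216, n = 304; a·n₀/n = 80·216/304 = 56.8421; c·n₁/n = 113·88/304 = 32.7105
Stratum 2 (Middle): n₁ = 283, n₀ = 69, n = 352; a·n₀/n = 144·69/352 = 28.2273; c·n₁/n = 14·283/352 = 11.2557
Stratum 3 (High): n₁ = 78, n₀ = 68, n = 146; a·n₀/n = 44·68/146 = 20.4932; c·n₁/n = 15·78/146 = 8.0137
RR_MH = (56.8421 + 28.2273 + 20.4932) / (32.7105 + 11.2557 + 8.0137) = 105.5625 / 51.9799 = 2.03083

2.031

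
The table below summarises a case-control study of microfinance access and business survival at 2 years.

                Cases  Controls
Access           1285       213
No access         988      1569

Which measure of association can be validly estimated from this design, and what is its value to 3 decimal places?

Cells: a = 1285, b = 213, c = 988, d = 1569.
This is a case-control study: participants were sampled on outcome status, so risks in the source population cannot be estimated directly — relative risk is not valid here. The odds ratio is the appropriate measure.
OR = (a·d)/(b·c) = (1285 × 1569) / (213 × 988) = 2016165 / 210444 = 9.58053

9.581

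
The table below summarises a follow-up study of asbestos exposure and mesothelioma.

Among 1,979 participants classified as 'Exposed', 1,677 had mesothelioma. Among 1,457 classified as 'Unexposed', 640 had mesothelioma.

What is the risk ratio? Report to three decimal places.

1.929

From the description: a = 1677, b = 302, c = 640, d = 817.
Risk in exposed = 1677/1979 = 0.84740; risk in unexposed = 640/1457 = 0.43926.
RR = 0.84740 / 0.43926 = 1.92915
The risk among the exposed is 1.93 times that among the unexposed.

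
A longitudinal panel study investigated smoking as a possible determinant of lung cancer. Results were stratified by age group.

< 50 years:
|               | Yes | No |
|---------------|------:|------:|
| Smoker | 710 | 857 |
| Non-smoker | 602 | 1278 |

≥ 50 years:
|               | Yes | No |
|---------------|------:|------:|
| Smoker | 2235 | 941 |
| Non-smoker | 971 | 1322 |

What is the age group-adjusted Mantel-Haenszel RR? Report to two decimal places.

RR_MH = Σ(aᵢ·n₀ᵢ/nᵢ) / Σ(cᵢ·n₁ᵢ/nᵢ), with n₁ᵢ = aᵢ+bᵢ (exposed), n₀ᵢ = cᵢ+dᵢ (unexposed), nᵢ = n₁ᵢ+n₀ᵢ.
Stratum 1 (< 50 years): n₁ = 1567, n₀ = 1880, n = 3447; a·n₀/n = 710·1880/3447 = 387.2353; c·n₁/n = 602·1567/3447 = 273.6681
Stratum 2 (≥ 50 years): n₁ = 3176, n₀ = 2293, n = 5469; a·n₀/n = 2235·2293/5469 = 937.0735; c·n₁/n = 971·3176/5469 = 563.8866
RR_MH = (387.2353 + 937.0735) / (273.6681 + 563.8866) = 1324.3088 / 837.5548 = 1.58116

1.58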